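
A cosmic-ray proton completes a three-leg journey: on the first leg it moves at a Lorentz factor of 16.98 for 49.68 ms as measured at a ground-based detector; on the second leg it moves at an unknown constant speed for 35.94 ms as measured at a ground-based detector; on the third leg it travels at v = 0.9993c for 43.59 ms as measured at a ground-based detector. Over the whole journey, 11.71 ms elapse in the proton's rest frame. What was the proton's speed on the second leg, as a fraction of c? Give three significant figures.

Leg 1: γ = 16.98; τ_1 = 49.68/16.98 = 2.926 ms.
Leg 2: speed unknown; τ_2 = 35.94/γ_2.
Leg 3: γ = 1/√(1 − 0.9993²) = 1/√0.001400 = 26.73; τ_3 = 43.59/26.73 = 1.631 ms.
Total proper time: 2.926 + τ_2 + 1.631 = 11.71, so τ_2 = 11.71 − 4.556 = 7.154 ms.
γ_2 = 35.94/7.154 = 5.024; β = √(1 − 1/γ²) = √0.9604.

β = 0.980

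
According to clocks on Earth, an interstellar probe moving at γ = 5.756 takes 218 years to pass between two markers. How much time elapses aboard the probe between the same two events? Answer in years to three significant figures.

τ = 37.9 years

γ = 5.756
The interval measured on Earth is the dilated one; the clock aboard the probe measures the proper time τ = Δt/γ = 218/5.756 years.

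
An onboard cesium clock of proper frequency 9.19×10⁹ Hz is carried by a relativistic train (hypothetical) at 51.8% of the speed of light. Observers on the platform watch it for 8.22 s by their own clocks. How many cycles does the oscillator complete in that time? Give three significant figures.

β = 0.518; γ = 1/√(1 − 0.518²) = 1/√0.7317 = 1.169
During 8.22 s of lab time, the oscillator's proper time advances by τ = Δt/γ = 8.22/1.169 = 7.031 s = 7.031×10⁰ s.
N = f × τ = 9.19×10⁹ × 7.031×10⁰ = 6.462×10¹⁰.

N = 6.46×10¹⁰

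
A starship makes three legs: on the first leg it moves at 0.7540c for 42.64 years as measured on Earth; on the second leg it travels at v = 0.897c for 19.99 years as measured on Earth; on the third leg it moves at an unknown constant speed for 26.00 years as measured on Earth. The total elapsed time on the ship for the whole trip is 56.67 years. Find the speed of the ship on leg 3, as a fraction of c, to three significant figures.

Leg 1: γ = 1/√(1 − 0.7540²) = 1/√0.4315 = 1.522; τ_1 = 42.64/1.522 = 28.01 years.
Leg 2: γ = 1/√(1 − 0.897²) = 1/√0.1954 = 2.262; τ_2 = 19.99/2.262 = 8.836 years.
Leg 3: speed unknown; τ_3 = 26.00/γ_3.
Total proper time: 28.01 + 8.836 + τ_3 = 56.67, so τ_3 = 56.67 − 36.85 = 19.82 years.
γ_3 = 26.00/19.82 = 1.311; β = √(1 − 1/γ²) = √0.4186.

β = 0.647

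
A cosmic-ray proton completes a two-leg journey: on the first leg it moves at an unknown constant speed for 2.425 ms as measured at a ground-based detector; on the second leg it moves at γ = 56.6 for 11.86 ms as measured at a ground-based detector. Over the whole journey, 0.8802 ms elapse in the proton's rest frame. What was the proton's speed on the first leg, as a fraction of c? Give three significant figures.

Leg 1: speed unknown; τ_1 = 2.425/γ_1.
Leg 2: γ = 56.6; τ_2 = 11.86/56.60 = 0.2095 ms.
Total proper time: τ_1 + 0.2095 = 0.8802, so τ_1 = 0.8802 − 0.2095 = 0.6707 ms.
γ_1 = 2.425/0.6707 = 3.616; β = √(1 − 1/γ²) = √0.9235.

β = 0.961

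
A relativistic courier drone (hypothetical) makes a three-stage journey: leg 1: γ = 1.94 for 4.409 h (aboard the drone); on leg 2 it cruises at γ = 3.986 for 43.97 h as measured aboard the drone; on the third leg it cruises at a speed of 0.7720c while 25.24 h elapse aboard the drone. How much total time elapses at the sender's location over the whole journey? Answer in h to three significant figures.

Leg 1: γ = 1.94; Δt_1 = 1.940 × 4.409 = 8.553 h.
Leg 2: γ = 3.986; Δt_2 = 3.986 × 43.97 = 175.3 h.
Leg 3: γ = 1/√(1 − 0.7720²) = 1/√0.4040 = 1.573; Δt_3 = 1.573 × 25.24 = 39.71 h.
Total: 8.553 + 175.3 + 39.71 h.

Δt = 224 h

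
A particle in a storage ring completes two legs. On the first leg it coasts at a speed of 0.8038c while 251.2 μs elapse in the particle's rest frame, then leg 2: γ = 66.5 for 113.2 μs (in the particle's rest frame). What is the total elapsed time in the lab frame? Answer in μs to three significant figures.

Leg 1: γ = 1/√(1 − 0.8038²) = 1/√0.3539 = 1.681; Δt_1 = 1.681 × 251.2 = 422.3 μs.
Leg 2: γ = 66.5; Δt_2 = 66.50 × 113.2 = 7528 μs.
Total: 422.3 + 7528 μs.

Δt = 7950 μs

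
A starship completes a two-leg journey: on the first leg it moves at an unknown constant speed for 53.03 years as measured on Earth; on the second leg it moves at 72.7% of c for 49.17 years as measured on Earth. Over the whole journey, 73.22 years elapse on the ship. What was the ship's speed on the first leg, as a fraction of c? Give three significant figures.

β = 0.668

Leg 1: speed unknown; τ_1 = 53.03/γ_1.
Leg 2: β = 0.727; γ = 1/√(1 − 0.727²) = 1/√0.4715 = 1.456; τ_2 = 49.17/1.456 = 33.76 years.
Total proper time: τ_1 + 33.76 = 73.22, so τ_1 = 73.22 − 33.76 = 39.46 years.
γ_1 = 53.03/39.46 = 1.344; β = √(1 − 1/γ²) = √0.4464.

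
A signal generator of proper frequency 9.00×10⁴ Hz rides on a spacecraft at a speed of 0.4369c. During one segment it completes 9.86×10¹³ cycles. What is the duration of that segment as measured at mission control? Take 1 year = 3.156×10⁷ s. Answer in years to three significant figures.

Δt = 38.6 years

γ = 1/√(1 − 0.4369²) = 1/√0.8091 = 1.112
Proper time for N cycles: τ = N/f = 9.86×10¹³/(9.00×10⁴) = 1.096×10⁹ s = 34.71 years.
Lab-frame duration Δt = γτ = 1.112 × 34.71 = 38.59 years.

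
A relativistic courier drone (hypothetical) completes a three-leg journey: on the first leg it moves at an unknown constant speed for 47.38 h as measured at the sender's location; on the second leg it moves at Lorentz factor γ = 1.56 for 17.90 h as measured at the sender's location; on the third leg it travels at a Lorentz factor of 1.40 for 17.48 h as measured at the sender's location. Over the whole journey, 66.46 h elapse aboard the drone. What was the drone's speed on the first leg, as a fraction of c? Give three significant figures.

β = 0.442

Leg 1: speed unknown; τ_1 = 47.38/γ_1.
Leg 2: γ = 1.56; τ_2 = 17.90/1.560 = 11.47 h.
Leg 3: γ = 1.40; τ_3 = 17.48/1.400 = 12.49 h.
Total proper time: τ_1 + 11.47 + 12.49 = 66.46, so τ_1 = 66.46 − 23.96 = 42.50 h.
γ_1 = 47.38/42.50 = 1.115; β = √(1 − 1/γ²) = √0.1954.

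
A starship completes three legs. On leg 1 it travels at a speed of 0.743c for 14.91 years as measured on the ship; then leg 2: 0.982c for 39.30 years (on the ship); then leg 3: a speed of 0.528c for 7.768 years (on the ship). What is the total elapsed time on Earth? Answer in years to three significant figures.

Leg 1: γ = 1/√(1 − 0.743²) = 1/√0.4480 = 1.494; Δt_1 = 1.494 × 14.91 = 22.28 years.
Leg 2: γ = 1/√(1 − 0.982²) = 1/√0.03568 = 5.294; Δt_2 = 5.294 × 39.30 = 208.1 years.
Leg 3: γ = 1/√(1 − 0.528²) = 1/√0.7212 = 1.178; Δt_3 = 1.178 × 7.768 = 9.147 years.
Total: 22.28 + 208.1 + 9.147 years.

Δt = 239 years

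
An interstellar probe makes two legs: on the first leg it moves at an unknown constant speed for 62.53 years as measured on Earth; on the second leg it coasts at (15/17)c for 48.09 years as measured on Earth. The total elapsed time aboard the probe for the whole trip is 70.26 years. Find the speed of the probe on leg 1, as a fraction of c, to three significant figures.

Leg 1: speed unknown; τ_1 = 62.53/γ_1.
Leg 2: γ = 1/√(1 − (15/17)²) = 17/8 = 2.125; τ_2 = 48.09/2.125 = 22.63 years.
Total proper time: τ_1 + 22.63 = 70.26, so τ_1 = 70.26 − 22.63 = 47.63 years.
γ_1 = 62.53/47.63 = 1.313; β = √(1 − 1/γ²) = √0.4198.

β = 0.648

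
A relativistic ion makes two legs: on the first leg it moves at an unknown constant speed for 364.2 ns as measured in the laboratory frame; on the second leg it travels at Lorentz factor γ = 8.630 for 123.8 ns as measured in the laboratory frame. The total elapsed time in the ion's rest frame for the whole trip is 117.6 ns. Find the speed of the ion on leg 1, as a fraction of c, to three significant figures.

β = 0.959

Leg 1: speed unknown; τ_1 = 364.2/γ_1.
Leg 2: γ = 8.630; τ_2 = 123.8/8.630 = 14.35 ns.
Total proper time: τ_1 + 14.35 = 117.6, so τ_1 = 117.6 − 14.35 = 103.3 ns.
γ_1 = 364.2/103.3 = 3.527; β = √(1 − 1/γ²) = √0.9196.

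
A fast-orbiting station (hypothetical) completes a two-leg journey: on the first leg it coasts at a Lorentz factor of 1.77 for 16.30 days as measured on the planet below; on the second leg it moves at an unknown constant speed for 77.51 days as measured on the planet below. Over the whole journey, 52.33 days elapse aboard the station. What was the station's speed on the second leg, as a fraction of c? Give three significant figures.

β = 0.831

Leg 1: γ = 1.77; τ_1 = 16.30/1.770 = 9.209 days.
Leg 2: speed unknown; τ_2 = 77.51/γ_2.
Total proper time: 9.209 + τ_2 = 52.33, so τ_2 = 52.33 − 9.209 = 43.12 days.
γ_2 = 77.51/43.12 = 1.798; β = √(1 − 1/γ²) = √0.6905.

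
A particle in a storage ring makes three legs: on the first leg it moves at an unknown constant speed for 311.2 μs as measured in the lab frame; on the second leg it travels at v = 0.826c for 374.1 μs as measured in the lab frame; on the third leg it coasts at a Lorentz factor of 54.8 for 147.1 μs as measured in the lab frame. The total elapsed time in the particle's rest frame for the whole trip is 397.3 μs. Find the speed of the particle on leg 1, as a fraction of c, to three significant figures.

Leg 1: speed unknown; τ_1 = 311.2/γ_1.
Leg 2: γ = 1/√(1 − 0.826²) = 1/√0.3177 = 1.774; τ_2 = 374.1/1.774 = 210.9 μs.
Leg 3: γ = 54.8; τ_3 = 147.1/54.80 = 2.684 μs.
Total proper time: τ_1 + 210.9 + 2.684 = 397.3, so τ_1 = 397.3 − 213.6 = 183.7 μs.
γ_1 = 311.2/183.7 = 1.694; β = √(1 − 1/γ²) = √0.6514.

β = 0.807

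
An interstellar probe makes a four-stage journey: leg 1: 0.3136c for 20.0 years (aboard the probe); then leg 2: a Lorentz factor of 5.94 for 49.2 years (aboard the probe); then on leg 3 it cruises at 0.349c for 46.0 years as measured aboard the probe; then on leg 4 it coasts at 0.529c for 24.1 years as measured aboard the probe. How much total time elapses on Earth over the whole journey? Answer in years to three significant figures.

Δt = 391 years

Leg 1: γ = 1/√(1 − 0.3136²) = 1/√0.9017 = 1.053; Δt_1 = 1.053 × 20.0 = 21.06 years.
Leg 2: γ = 5.94; Δt_2 = 5.940 × 49.2 = 292.2 years.
Leg 3: γ = 1/√(1 − 0.349²) = 1/√0.8782 = 1.067; Δt_3 = 1.067 × 46.0 = 49.09 years.
Leg 4: γ = 1/√(1 − 0.529²) = 1/√0.7202 = 1.178; Δt_4 = 1.178 × 24.1 = 28.40 years.
Total: 21.06 + 292.2 + 49.09 + 28.40 years.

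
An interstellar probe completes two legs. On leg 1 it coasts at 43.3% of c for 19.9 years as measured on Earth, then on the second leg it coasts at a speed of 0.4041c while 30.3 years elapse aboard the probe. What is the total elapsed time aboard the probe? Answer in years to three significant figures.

Leg 1: β = 0.433; γ = 1/√(1 − 0.433²) = 1/√0.8125 = 1.109; τ_1 = 19.9/1.109 = 17.94 years.
Leg 2: 30.3 years is already measured aboard the probe.
Total: 17.94 + 30.30 years.

τ = 48.2 years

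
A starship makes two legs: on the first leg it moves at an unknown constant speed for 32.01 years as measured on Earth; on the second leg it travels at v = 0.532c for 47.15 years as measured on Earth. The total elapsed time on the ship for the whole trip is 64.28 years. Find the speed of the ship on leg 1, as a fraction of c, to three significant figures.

β = 0.649

Leg 1: speed unknown; τ_1 = 32.01/γ_1.
Leg 2: γ = 1/√(1 − 0.532²) = 1/√0.7170 = 1.181; τ_2 = 47.15/1.181 = 39.92 years.
Total proper time: τ_1 + 39.92 = 64.28, so τ_1 = 64.28 − 39.92 = 24.36 years.
γ_1 = 32.01/24.36 = 1.314; β = √(1 − 1/γ²) = √0.4211.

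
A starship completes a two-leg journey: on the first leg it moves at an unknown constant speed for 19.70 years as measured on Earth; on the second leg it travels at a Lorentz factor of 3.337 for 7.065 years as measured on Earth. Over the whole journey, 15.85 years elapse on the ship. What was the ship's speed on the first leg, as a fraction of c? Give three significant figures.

Leg 1: speed unknown; τ_1 = 19.70/γ_1.
Leg 2: γ = 3.337; τ_2 = 7.065/3.337 = 2.117 years.
Total proper time: τ_1 + 2.117 = 15.85, so τ_1 = 15.85 − 2.117 = 13.73 years.
γ_1 = 19.70/13.73 = 1.435; β = √(1 − 1/γ²) = √0.5141.

β = 0.717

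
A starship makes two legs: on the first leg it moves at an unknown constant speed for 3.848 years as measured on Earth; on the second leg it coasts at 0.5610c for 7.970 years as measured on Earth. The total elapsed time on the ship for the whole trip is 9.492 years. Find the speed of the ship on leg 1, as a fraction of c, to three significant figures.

β = 0.659

Leg 1: speed unknown; τ_1 = 3.848/γ_1.
Leg 2: γ = 1/√(1 − 0.5610²) = 1/√0.6853 = 1.208; τ_2 = 7.970/1.208 = 6.598 years.
Total proper time: τ_1 + 6.598 = 9.492, so τ_1 = 9.492 − 6.598 = 2.894 years.
γ_1 = 3.848/2.894 = 1.330; β = √(1 − 1/γ²) = √0.4343.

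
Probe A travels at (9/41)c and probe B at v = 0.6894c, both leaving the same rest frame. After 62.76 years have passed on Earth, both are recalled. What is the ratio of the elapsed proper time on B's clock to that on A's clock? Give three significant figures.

τ_B/τ_A = 0.742

A: γ = 1/√(1 − (9/41)²) = 41/40 = 1.025. B: γ = 1/√(1 − 0.6894²) = 1/√0.5247 = 1.380.
τ_A/τ_B = γ_B/γ_A = 1.380/1.025 = 1.347, so τ_B/τ_A = 0.7425.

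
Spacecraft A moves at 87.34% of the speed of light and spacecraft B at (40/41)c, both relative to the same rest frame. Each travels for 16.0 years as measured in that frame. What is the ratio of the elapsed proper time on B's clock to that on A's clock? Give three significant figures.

A: β = 0.8734; γ = 1/√(1 − 0.8734²) = 1/√0.2372 = 2.053. B: γ = 1/√(1 − (40/41)²) = 41/9 ≈ 4.556.
τ_A/τ_B = γ_B/γ_A = 4.556/2.053 = 2.219, so τ_B/τ_A = 0.4507.

τ_B/τ_A = 0.451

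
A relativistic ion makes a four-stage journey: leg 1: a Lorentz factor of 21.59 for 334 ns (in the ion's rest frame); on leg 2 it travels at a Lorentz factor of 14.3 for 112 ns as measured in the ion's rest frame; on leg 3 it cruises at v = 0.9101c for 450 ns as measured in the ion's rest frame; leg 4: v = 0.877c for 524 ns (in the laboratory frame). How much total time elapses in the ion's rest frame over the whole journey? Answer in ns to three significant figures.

τ = 1150 ns

Leg 1: 334 ns is already measured in the ion's rest frame.
Leg 2: 112 ns is already measured in the ion's rest frame.
Leg 3: 450 ns is already measured in the ion's rest frame.
Leg 4: γ = 1/√(1 − 0.877²) = 1/√0.2309 = 2.081; τ_4 = 524/2.081 = 251.8 ns.
Total: 334.0 + 112.0 + 450.0 + 251.8 ns.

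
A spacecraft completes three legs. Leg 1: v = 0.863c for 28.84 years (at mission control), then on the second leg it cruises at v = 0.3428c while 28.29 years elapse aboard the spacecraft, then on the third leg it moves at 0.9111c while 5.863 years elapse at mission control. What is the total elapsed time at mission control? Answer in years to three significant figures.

Leg 1: 28.84 years is already measured at mission control.
Leg 2: γ = 1/√(1 − 0.3428²) = 1/√0.8825 = 1.064; Δt_2 = 1.064 × 28.29 = 30.11 years.
Leg 3: 5.863 years is already measured at mission control.
Total: 28.84 + 30.11 + 5.863 years.

Δt = 64.8 years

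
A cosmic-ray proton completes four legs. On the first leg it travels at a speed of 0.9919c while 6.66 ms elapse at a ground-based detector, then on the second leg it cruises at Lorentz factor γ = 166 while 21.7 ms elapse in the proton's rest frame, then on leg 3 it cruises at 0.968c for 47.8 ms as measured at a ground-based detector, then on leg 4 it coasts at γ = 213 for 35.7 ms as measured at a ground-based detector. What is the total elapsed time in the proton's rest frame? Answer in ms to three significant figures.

τ = 34.7 ms

Leg 1: γ = 1/√(1 − 0.9919²) = 1/√0.01613 = 7.873; τ_1 = 6.66/7.873 = 0.8460 ms.
Leg 2: 21.7 ms is already measured in the proton's rest frame.
Leg 3: γ = 1/√(1 − 0.968²) = 1/√0.06298 = 3.985; τ_3 = 47.8/3.985 = 12.00 ms.
Leg 4: γ = 213; τ_4 = 35.7/213.0 = 0.1676 ms.
Total: 0.8460 + 21.70 + 12.00 + 0.1676 ms.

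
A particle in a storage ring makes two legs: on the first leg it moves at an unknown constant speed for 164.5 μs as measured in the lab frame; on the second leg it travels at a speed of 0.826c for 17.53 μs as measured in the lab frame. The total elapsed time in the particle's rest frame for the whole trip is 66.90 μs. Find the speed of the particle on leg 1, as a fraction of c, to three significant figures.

β = 0.938

Leg 1: speed unknown; τ_1 = 164.5/γ_1.
Leg 2: γ = 1/√(1 − 0.826²) = 1/√0.3177 = 1.774; τ_2 = 17.53/1.774 = 9.881 μs.
Total proper time: τ_1 + 9.881 = 66.90, so τ_1 = 66.90 − 9.881 = 57.02 μs.
γ_1 = 164.5/57.02 = 2.885; β = √(1 − 1/γ²) = √0.8799.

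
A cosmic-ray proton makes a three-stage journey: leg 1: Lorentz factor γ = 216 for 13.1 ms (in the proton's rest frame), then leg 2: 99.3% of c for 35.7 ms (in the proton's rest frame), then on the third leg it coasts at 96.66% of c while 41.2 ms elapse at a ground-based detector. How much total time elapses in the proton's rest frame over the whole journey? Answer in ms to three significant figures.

τ = 59.4 ms

Leg 1: 13.1 ms is already measured in the proton's rest frame.
Leg 2: 35.7 ms is already measured in the proton's rest frame.
Leg 3: β = 0.9666; γ = 1/√(1 − 0.9666²) = 1/√0.06568 = 3.902; τ_3 = 41.2/3.902 = 10.56 ms.
Total: 13.10 + 35.70 + 10.56 ms.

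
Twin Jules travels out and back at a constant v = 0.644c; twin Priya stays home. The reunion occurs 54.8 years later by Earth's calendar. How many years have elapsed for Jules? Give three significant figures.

γ = 1/√(1 − 0.644²) = 1/√0.5853 = 1.307
Jules's clock measures proper time along the trip: τ = Δt/γ = 54.8/1.307 years.

τ = 41.9 years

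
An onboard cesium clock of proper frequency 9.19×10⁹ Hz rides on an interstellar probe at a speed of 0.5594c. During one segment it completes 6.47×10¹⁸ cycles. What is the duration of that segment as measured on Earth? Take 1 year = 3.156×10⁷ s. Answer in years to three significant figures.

Δt = 26.9 years

γ = 1/√(1 − 0.5594²) = 1/√0.6871 = 1.206
Proper time for N cycles: τ = N/f = 6.47×10¹⁸/(9.19×10⁹) = 7.040×10⁸ s = 22.31 years.
Lab-frame duration Δt = γτ = 1.206 × 22.31 = 26.91 years.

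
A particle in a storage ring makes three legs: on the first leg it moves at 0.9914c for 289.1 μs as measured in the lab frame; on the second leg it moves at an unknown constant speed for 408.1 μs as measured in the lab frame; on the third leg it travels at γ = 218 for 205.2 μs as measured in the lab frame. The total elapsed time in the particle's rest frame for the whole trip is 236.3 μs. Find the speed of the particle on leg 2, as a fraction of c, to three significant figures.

β = 0.875

Leg 1: γ = 1/√(1 − 0.9914²) = 1/√0.01713 = 7.641; τ_1 = 289.1/7.641 = 37.83 μs.
Leg 2: speed unknown; τ_2 = 408.1/γ_2.
Leg 3: γ = 218; τ_3 = 205.2/218.0 = 0.9413 μs.
Total proper time: 37.83 + τ_2 + 0.9413 = 236.3, so τ_2 = 236.3 − 38.77 = 197.5 μs.
γ_2 = 408.1/197.5 = 2.066; β = √(1 − 1/γ²) = √0.7657.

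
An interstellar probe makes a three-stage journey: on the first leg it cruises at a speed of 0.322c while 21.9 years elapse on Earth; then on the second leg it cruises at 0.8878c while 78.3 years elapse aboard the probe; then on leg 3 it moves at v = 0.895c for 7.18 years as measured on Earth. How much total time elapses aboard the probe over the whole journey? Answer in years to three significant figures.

Leg 1: γ = 1/√(1 − 0.322²) = 1/√0.8963 = 1.056; τ_1 = 21.9/1.056 = 20.73 years.
Leg 2: 78.3 years is already measured aboard the probe.
Leg 3: γ = 1/√(1 − 0.895²) = 1/√0.1990 = 2.242; τ_3 = 7.18/2.242 = 3.203 years.
Total: 20.73 + 78.30 + 3.203 years.

τ = 102 years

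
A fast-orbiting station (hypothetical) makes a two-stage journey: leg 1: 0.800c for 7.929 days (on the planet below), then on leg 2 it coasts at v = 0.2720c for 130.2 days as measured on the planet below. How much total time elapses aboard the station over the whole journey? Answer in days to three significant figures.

τ = 130 days

Leg 1: γ = 1/√(1 − 0.800²) = 5/3 ≈ 1.667; τ_1 = 7.929/1.667 = 4.757 days.
Leg 2: γ = 1/√(1 − 0.2720²) = 1/√0.9260 = 1.039; τ_2 = 130.2/1.039 = 125.3 days.
Total: 4.757 + 125.3 days.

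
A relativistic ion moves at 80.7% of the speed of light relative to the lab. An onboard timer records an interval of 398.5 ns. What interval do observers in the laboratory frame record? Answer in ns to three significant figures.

β = 0.807; γ = 1/√(1 − 0.807²) = 1/√0.3488 = 1.693
The interval measured in the ion's rest frame is the proper time (both events occur at the same place in that frame); the lab-frame interval is Δt = γτ = 1.693 × 398.5 ns.

Δt = 675 ns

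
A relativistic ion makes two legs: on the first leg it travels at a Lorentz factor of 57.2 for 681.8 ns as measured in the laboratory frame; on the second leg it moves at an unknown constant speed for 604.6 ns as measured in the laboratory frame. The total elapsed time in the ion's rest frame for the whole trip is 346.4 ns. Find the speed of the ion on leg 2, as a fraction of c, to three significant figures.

Leg 1: γ = 57.2; τ_1 = 681.8/57.20 = 11.92 ns.
Leg 2: speed unknown; τ_2 = 604.6/γ_2.
Total proper time: 11.92 + τ_2 = 346.4, so τ_2 = 346.4 − 11.92 = 334.5 ns.
γ_2 = 604.6/334.5 = 1.808; β = √(1 − 1/γ²) = √0.6939.

β = 0.833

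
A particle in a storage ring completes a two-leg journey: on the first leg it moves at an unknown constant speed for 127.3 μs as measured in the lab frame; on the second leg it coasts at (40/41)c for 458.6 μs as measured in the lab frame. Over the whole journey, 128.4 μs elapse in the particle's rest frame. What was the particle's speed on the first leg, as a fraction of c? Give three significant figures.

β = 0.976

Leg 1: speed unknown; τ_1 = 127.3/γ_1.
Leg 2: γ = 1/√(1 − (40/41)²) = 41/9 ≈ 4.556; τ_2 = 458.6/4.556 = 100.7 μs.
Total proper time: τ_1 + 100.7 = 128.4, so τ_1 = 128.4 − 100.7 = 27.73 μs.
γ_1 = 127.3/27.73 = 4.590; β = √(1 − 1/γ²) = √0.9525.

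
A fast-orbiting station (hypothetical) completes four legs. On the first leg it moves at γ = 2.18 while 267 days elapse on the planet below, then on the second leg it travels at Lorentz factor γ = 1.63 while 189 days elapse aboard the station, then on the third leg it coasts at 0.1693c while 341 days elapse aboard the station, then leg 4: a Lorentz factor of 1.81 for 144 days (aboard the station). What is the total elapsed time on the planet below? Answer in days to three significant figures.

Leg 1: 267 days is already measured on the planet below.
Leg 2: γ = 1.63; Δt_2 = 1.630 × 189 = 308.1 days.
Leg 3: γ = 1/√(1 − 0.1693²) = 1/√0.9713 = 1.015; Δt_3 = 1.015 × 341 = 346.0 days.
Leg 4: γ = 1.81; Δt_4 = 1.810 × 144 = 260.6 days.
Total: 267.0 + 308.1 + 346.0 + 260.6 days.

Δt = 1180 days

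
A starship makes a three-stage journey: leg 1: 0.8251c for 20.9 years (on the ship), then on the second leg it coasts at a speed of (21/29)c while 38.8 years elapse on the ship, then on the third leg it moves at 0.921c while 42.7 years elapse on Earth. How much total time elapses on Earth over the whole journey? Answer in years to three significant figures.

Δt = 136 years

Leg 1: γ = 1/√(1 − 0.8251²) = 1/√0.3192 = 1.770; Δt_1 = 1.770 × 20.9 = 36.99 years.
Leg 2: γ = 1/√(1 − (21/29)²) = 29/20 = 1.450; Δt_2 = 1.450 × 38.8 = 56.26 years.
Leg 3: 42.7 years is already measured on Earth.
Total: 36.99 + 56.26 + 42.70 years.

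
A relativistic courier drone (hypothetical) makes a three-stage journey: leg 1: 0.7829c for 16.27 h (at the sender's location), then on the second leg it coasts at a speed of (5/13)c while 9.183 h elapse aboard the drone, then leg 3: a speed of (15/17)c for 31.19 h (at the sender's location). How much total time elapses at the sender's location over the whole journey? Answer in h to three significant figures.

Leg 1: 16.27 h is already measured at the sender's location.
Leg 2: γ = 1/√(1 − (5/13)²) = 13/12 ≈ 1.083; Δt_2 = 1.083 × 9.183 = 9.948 h.
Leg 3: 31.19 h is already measured at the sender's location.
Total: 16.27 + 9.948 + 31.19 h.

Δt = 57.4 h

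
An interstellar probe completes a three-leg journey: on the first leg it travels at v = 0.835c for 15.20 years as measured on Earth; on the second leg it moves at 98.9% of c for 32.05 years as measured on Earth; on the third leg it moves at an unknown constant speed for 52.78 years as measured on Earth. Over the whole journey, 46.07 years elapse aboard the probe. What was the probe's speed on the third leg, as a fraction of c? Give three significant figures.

Leg 1: γ = 1/√(1 − 0.835²) = 1/√0.3028 = 1.817; τ_1 = 15.20/1.817 = 8.364 years.
Leg 2: β = 0.989; γ = 1/√(1 − 0.989²) = 1/√0.02188 = 6.761; τ_2 = 32.05/6.761 = 4.741 years.
Leg 3: speed unknown; τ_3 = 52.78/γ_3.
Total proper time: 8.364 + 4.741 + τ_3 = 46.07, so τ_3 = 46.07 − 13.10 = 32.97 years.
γ_3 = 52.78/32.97 = 1.601; β = √(1 − 1/γ²) = √0.6099.

β = 0.781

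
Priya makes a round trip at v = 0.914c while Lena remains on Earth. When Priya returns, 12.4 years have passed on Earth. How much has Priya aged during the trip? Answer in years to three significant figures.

γ = 1/√(1 − 0.914²) = 1/√0.1646 = 2.465
Priya's clock measures proper time along the trip: τ = Δt/γ = 12.4/2.465 years.

τ = 5.03 years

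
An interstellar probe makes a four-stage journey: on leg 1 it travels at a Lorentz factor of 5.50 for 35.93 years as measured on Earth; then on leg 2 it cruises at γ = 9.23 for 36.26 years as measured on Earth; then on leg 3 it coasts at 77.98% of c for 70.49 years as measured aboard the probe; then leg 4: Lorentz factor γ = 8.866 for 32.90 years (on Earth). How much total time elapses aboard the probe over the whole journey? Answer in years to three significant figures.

τ = 84.7 years

Leg 1: γ = 5.50; τ_1 = 35.93/5.500 = 6.533 years.
Leg 2: γ = 9.23; τ_2 = 36.26/9.230 = 3.928 years.
Leg 3: 70.49 years is already measured aboard the probe.
Leg 4: γ = 8.866; τ_4 = 32.90/8.866 = 3.711 years.
Total: 6.533 + 3.928 + 70.49 + 3.711 years.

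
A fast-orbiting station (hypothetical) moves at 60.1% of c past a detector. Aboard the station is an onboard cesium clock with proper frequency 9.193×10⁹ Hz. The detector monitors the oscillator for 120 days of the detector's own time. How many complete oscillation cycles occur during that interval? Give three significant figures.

β = 0.601; γ = 1/√(1 − 0.601²) = 1/√0.6388 = 1.251
During 120 days of lab time, the oscillator's proper time advances by τ = Δt/γ = 120/1.251 = 95.91 days = 8.287×10⁶ s.
N = f × τ = 9.193×10⁹ × 8.287×10⁶ = 7.618×10¹⁶.

N = 7.62×10¹⁶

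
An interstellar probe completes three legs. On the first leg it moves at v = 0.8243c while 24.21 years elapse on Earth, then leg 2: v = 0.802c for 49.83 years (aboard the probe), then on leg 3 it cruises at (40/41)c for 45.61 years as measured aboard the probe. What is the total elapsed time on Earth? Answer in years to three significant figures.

Leg 1: 24.21 years is already measured on Earth.
Leg 2: γ = 1/√(1 − 0.802²) = 1/√0.3568 = 1.674; Δt_2 = 1.674 × 49.83 = 83.42 years.
Leg 3: γ = 1/√(1 − (40/41)²) = 41/9 ≈ 4.556; Δt_3 = 4.556 × 45.61 = 207.8 years.
Total: 24.21 + 83.42 + 207.8 years.

Δt = 315 years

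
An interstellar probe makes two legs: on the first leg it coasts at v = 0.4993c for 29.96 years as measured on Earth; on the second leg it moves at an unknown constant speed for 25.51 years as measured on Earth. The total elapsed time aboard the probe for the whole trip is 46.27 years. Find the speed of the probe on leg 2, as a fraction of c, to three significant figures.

Leg 1: γ = 1/√(1 − 0.4993²) = 1/√0.7507 = 1.154; τ_1 = 29.96/1.154 = 25.96 years.
Leg 2: speed unknown; τ_2 = 25.51/γ_2.
Total proper time: 25.96 + τ_2 = 46.27, so τ_2 = 46.27 − 25.96 = 20.31 years.
γ_2 = 25.51/20.31 = 1.256; β = √(1 − 1/γ²) = √0.3660.

β = 0.605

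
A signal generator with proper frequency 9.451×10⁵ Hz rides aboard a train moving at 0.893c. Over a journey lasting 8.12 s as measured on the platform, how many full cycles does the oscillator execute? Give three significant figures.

N = 3.45×10⁶

γ = 1/√(1 − 0.893²) = 1/√0.2026 = 2.222
The oscillator's own cycle count is N = f × τ where τ is the proper time on the train. τ = Δt/γ = 8.12/2.222 = 3.654 s = 3.654×10⁰ s.
N = 9.451×10⁵ × 3.654×10⁰ = 3.454×10⁶.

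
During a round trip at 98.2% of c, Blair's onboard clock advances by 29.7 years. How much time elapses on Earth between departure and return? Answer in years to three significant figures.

Δt = 157 years

β = 0.982; γ = 1/√(1 − 0.982²) = 1/√0.03568 = 5.294
Earth-frame duration is the dilated interval: Δt = γτ = 5.294 × 29.7 years.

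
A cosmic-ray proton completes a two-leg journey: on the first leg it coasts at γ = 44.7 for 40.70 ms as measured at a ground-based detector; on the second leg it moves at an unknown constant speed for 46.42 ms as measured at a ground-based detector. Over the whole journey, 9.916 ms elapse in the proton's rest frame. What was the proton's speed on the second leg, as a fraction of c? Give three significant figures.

β = 0.981

Leg 1: γ = 44.7; τ_1 = 40.70/44.70 = 0.9105 ms.
Leg 2: speed unknown; τ_2 = 46.42/γ_2.
Total proper time: 0.9105 + τ_2 = 9.916, so τ_2 = 9.916 − 0.9105 = 9.005 ms.
γ_2 = 46.42/9.005 = 5.155; β = √(1 − 1/γ²) = √0.9624.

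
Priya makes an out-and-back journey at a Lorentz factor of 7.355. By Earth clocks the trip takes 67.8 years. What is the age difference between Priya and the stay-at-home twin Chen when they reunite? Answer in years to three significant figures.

γ = 7.355
Priya's elapsed proper time: τ = 67.8/7.355 = 9.218 years.
Age gap = Δt − τ = 67.8 − 9.218 years.

Δt − τ = 58.6 years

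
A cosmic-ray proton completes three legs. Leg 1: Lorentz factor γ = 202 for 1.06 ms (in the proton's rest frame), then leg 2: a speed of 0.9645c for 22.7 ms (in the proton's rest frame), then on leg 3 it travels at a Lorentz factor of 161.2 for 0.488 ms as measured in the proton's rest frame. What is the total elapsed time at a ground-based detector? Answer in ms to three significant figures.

Δt = 379 ms

Leg 1: γ = 202; Δt_1 = 202.0 × 1.06 = 214.1 ms.
Leg 2: γ = 1/√(1 − 0.9645²) = 1/√0.06974 = 3.787; Δt_2 = 3.787 × 22.7 = 85.96 ms.
Leg 3: γ = 161.2; Δt_3 = 161.2 × 0.488 = 78.67 ms.
Total: 214.1 + 85.96 + 78.67 ms.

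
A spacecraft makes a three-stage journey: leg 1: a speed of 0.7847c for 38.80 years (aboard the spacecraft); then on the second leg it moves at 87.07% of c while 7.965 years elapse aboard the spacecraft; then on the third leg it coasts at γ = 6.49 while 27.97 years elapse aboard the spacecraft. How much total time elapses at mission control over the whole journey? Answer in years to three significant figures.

Leg 1: γ = 1/√(1 − 0.7847²) = 1/√0.3842 = 1.613; Δt_1 = 1.613 × 38.80 = 62.59 years.
Leg 2: β = 0.8707; γ = 1/√(1 − 0.8707²) = 1/√0.2419 = 2.033; Δt_2 = 2.033 × 7.965 = 16.20 years.
Leg 3: γ = 6.49; Δt_3 = 6.490 × 27.97 = 181.5 years.
Total: 62.59 + 16.20 + 181.5 years.

Δt = 260 years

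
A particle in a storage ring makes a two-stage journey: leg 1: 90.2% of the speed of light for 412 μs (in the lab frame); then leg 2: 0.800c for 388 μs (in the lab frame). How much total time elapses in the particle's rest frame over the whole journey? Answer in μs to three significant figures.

τ = 411 μs

Leg 1: β = 0.902; γ = 1/√(1 − 0.902²) = 1/√0.1864 = 2.316; τ_1 = 412/2.316 = 177.9 μs.
Leg 2: γ = 1/√(1 − 0.800²) = 5/3 ≈ 1.667; τ_2 = 388/1.667 = 232.8 μs.
Total: 177.9 + 232.8 μs.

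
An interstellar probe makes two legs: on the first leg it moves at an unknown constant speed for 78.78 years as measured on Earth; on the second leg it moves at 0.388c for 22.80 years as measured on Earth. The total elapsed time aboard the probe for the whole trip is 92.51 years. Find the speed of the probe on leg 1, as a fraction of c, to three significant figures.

Leg 1: speed unknown; τ_1 = 78.78/γ_1.
Leg 2: γ = 1/√(1 − 0.388²) = 1/√0.8495 = 1.085; τ_2 = 22.80/1.085 = 21.01 years.
Total proper time: τ_1 + 21.01 = 92.51, so τ_1 = 92.51 − 21.01 = 71.50 years.
γ_1 = 78.78/71.50 = 1.102; β = √(1 − 1/γ²) = √0.1764.

β = 0.420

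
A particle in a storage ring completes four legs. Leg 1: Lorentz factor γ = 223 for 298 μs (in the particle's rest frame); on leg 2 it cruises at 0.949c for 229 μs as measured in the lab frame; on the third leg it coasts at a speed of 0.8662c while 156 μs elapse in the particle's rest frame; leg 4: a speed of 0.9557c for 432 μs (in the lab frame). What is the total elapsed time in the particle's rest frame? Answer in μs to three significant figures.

Leg 1: 298 μs is already measured in the particle's rest frame.
Leg 2: γ = 1/√(1 − 0.949²) = 1/√0.09940 = 3.172; τ_2 = 229/3.172 = 72.20 μs.
Leg 3: 156 μs is already measured in the particle's rest frame.
Leg 4: γ = 1/√(1 − 0.9557²) = 1/√0.08664 = 3.397; τ_4 = 432/3.397 = 127.2 μs.
Total: 298.0 + 72.20 + 156.0 + 127.2 μs.

τ = 653 μs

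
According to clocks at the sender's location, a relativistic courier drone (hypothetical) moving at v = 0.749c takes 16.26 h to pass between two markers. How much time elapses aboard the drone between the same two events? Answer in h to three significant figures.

τ = 10.8 h

γ = 1/√(1 − 0.749²) = 1/√0.4390 = 1.509
The interval measured at the sender's location is the dilated one; the clock aboard the drone measures the proper time τ = Δt/γ = 16.26/1.509 h.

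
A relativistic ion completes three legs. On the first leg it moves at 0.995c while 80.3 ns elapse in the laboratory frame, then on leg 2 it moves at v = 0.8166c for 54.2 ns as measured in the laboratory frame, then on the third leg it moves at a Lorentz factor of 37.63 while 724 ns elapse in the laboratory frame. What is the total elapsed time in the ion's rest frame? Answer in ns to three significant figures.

τ = 58.5 ns

Leg 1: γ = 1/√(1 − 0.995²) = 1/√0.009975 = 10.01; τ_1 = 80.3/10.01 = 8.020 ns.
Leg 2: γ = 1/√(1 − 0.8166²) = 1/√0.3332 = 1.732; τ_2 = 54.2/1.732 = 31.28 ns.
Leg 3: γ = 37.63; τ_3 = 724/37.63 = 19.24 ns.
Total: 8.020 + 31.28 + 19.24 ns.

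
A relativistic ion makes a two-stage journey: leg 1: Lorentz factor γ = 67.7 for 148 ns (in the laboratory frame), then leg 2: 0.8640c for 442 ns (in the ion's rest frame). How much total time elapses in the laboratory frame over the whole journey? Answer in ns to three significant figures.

Leg 1: 148 ns is already measured in the laboratory frame.
Leg 2: γ = 1/√(1 − 0.8640²) = 1/√0.2535 = 1.986; Δt_2 = 1.986 × 442 = 877.9 ns.
Total: 148.0 + 877.9 ns.

Δt = 1030 ns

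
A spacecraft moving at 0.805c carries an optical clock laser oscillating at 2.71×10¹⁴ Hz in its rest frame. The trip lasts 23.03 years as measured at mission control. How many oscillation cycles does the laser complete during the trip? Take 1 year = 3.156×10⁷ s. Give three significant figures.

γ = 1/√(1 − 0.805²) = 1/√0.3520 = 1.686
The oscillator's own cycle count is N = f × τ where τ is the proper time aboard the spacecraft. τ = Δt/γ = 23.03/1.686 = 13.66 years = 4.312×10⁸ s.
N = 2.71×10¹⁴ × 4.312×10⁸ = 1.169×10²³.

N = 1.17×10²³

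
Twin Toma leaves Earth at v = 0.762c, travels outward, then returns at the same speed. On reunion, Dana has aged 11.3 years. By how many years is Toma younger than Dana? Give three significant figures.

γ = 1/√(1 − 0.762²) = 1/√0.4194 = 1.544
Toma's elapsed proper time: τ = 11.3/1.544 = 7.318 years.
Age gap = Δt − τ = 11.3 − 7.318 years.

Δt − τ = 3.98 years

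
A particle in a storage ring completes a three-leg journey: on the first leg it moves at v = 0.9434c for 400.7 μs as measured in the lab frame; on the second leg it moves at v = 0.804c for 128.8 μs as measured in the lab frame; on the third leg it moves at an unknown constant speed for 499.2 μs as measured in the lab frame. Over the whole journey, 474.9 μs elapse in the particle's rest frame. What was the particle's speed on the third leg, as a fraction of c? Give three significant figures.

β = 0.847

Leg 1: γ = 1/√(1 − 0.9434²) = 1/√0.1100 = 3.015; τ_1 = 400.7/3.015 = 132.9 μs.
Leg 2: γ = 1/√(1 − 0.804²) = 1/√0.3536 = 1.682; τ_2 = 128.8/1.682 = 76.59 μs.
Leg 3: speed unknown; τ_3 = 499.2/γ_3.
Total proper time: 132.9 + 76.59 + τ_3 = 474.9, so τ_3 = 474.9 − 209.5 = 265.4 μs.
γ_3 = 499.2/265.4 = 1.881; β = √(1 − 1/γ²) = √0.7173.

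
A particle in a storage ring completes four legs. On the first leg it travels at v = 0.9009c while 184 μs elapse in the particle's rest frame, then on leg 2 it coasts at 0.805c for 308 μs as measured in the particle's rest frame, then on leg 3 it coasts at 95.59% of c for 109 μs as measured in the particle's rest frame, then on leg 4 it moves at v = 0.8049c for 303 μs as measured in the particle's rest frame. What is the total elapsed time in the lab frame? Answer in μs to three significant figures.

Leg 1: γ = 1/√(1 − 0.9009²) = 1/√0.1884 = 2.304; Δt_1 = 2.304 × 184 = 423.9 μs.
Leg 2: γ = 1/√(1 − 0.805²) = 1/√0.3520 = 1.686; Δt_2 = 1.686 × 308 = 519.2 μs.
Leg 3: β = 0.9559; γ = 1/√(1 − 0.9559²) = 1/√0.08626 = 3.405; Δt_3 = 3.405 × 109 = 371.1 μs.
Leg 4: γ = 1/√(1 − 0.8049²) = 1/√0.3521 = 1.685; Δt_4 = 1.685 × 303 = 510.6 μs.
Total: 423.9 + 519.2 + 371.1 + 510.6 μs.

Δt = 1820 μs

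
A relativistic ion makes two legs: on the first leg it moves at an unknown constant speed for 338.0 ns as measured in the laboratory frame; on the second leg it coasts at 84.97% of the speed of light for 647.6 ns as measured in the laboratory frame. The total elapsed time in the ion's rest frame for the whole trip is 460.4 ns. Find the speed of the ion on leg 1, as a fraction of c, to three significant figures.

β = 0.936

Leg 1: speed unknown; τ_1 = 338.0/γ_1.
Leg 2: β = 0.8497; γ = 1/√(1 − 0.8497²) = 1/√0.2780 = 1.897; τ_2 = 647.6/1.897 = 341.5 ns.
Total proper time: τ_1 + 341.5 = 460.4, so τ_1 = 460.4 − 341.5 = 118.9 ns.
γ_1 = 338.0/118.9 = 2.842; β = √(1 − 1/γ²) = √0.8762.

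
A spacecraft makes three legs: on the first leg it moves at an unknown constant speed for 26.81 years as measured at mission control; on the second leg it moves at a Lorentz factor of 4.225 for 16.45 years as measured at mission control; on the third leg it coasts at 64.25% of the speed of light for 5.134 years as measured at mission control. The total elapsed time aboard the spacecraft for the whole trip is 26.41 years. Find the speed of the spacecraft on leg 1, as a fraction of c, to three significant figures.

β = 0.721

Leg 1: speed unknown; τ_1 = 26.81/γ_1.
Leg 2: γ = 4.225; τ_2 = 16.45/4.225 = 3.893 years.
Leg 3: β = 0.6425; γ = 1/√(1 − 0.6425²) = 1/√0.5872 = 1.305; τ_3 = 5.134/1.305 = 3.934 years.
Total proper time: τ_1 + 3.893 + 3.934 = 26.41, so τ_1 = 26.41 − 7.828 = 18.58 years.
γ_1 = 26.81/18.58 = 1.443; β = √(1 − 1/γ²) = √0.5196.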